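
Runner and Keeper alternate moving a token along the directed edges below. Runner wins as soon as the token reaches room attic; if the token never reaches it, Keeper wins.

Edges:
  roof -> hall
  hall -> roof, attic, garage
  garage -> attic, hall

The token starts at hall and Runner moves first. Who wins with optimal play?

Runner

Track states (vertex, player-to-move).
A0 = {(attic,Runner), (attic,Keeper)}
A1: add {(hall,Runner), (garage,Runner)}.
(hall,Runner) ∈ A1 ⇒ Runner forces the target.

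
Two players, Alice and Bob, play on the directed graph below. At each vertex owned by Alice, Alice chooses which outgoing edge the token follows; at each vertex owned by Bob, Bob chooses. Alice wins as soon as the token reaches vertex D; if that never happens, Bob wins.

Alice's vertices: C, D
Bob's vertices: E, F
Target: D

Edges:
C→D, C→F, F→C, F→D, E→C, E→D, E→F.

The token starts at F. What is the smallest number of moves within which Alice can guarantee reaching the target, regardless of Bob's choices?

2

A0 = {D}
A1: add {C} — C (Alice) has C→D.
A2: add {F} — F (Bob): all of {C, D} already in.
F enters the attractor at level 2, so Alice can force the target in 2 moves from there.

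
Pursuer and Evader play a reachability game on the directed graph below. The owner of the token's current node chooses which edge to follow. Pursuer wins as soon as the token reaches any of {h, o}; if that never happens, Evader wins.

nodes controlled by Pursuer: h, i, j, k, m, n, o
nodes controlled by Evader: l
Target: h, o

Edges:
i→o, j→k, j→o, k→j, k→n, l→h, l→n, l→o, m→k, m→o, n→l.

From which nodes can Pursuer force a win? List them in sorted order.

A0 = {h, o}
A1: add {i, j, m} — i (Pursuer) has i→o; j (Pursuer) has j→o; m (Pursuer) has m→o.
A2: add {k} — k (Pursuer) has k→j.
A3 = A2; e.g. l (Evader) can still go to n. Fixed point.
Pursuer's winning region = {h, i, j, k, m, o}.

h, i, j, k, m, o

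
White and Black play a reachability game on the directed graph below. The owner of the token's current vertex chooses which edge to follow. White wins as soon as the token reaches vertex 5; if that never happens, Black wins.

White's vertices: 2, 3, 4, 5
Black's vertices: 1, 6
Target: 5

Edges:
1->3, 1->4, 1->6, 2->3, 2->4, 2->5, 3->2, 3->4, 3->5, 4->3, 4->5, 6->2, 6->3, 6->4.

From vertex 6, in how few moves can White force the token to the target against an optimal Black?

2

A0 = {5}
A1: add {2, 3, 4} — 2 (White) has 2→5; 3 (White) has 3→5; 4 (White) has 4→5.
A2: add {6} — 6 (Black): all of {2, 3, 4} already in.
6 enters the attractor at level 2, so White can force the target in 2 moves from there.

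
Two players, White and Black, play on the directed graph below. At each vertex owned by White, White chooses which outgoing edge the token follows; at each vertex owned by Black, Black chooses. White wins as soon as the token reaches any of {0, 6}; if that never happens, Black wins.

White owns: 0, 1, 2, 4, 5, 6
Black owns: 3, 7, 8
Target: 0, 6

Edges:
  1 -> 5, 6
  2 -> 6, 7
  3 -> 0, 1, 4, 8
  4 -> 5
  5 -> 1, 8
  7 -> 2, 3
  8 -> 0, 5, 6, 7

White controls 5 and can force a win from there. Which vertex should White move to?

A0 = {0, 6}
A1: add {1, 2} — 1 (White) has 1→6; 2 (White) has 2→6.
A2: add {5} — 5 (White) has 5→1.
A3: add {4} — 4 (White) has 4→5.
A4 = A3; e.g. 3 (Black) can still go to 8. Fixed point.
From 5, successor 1 is in the attractor (rank 1); the other successor 8 is not.

1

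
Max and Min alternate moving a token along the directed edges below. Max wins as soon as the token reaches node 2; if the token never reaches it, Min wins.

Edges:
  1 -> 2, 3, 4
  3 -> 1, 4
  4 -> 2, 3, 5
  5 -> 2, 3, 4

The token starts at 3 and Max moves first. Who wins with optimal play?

Track states (vertex, player-to-move).
A0 = {(2,Max), (2,Min)}
A1: add {(1,Max), (4,Max), (5,Max)}.
A2: add {(3,Min)}.
A3 = A2; e.g. (1,Min) stays out. (3,Max) never enters ⇒ Min avoids the target.

Min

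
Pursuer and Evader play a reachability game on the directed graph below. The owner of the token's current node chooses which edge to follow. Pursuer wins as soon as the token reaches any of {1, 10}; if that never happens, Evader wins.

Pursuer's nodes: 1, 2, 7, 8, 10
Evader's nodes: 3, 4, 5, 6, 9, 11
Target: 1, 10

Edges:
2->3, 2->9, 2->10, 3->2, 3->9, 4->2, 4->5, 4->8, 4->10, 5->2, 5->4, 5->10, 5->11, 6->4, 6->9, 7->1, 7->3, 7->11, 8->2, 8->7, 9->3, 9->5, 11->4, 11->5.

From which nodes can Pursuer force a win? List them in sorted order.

A0 = {1, 10}
A1: add {2, 7} — 2 (Pursuer) has 2→10; 7 (Pursuer) has 7→1.
A2: add {8} — 8 (Pursuer) has 8→2.
A3 = A2; e.g. 3 (Evader) can still go to 9. Fixed point.
Pursuer's winning region = {1, 2, 7, 8, 10}.

1, 2, 7, 8, 10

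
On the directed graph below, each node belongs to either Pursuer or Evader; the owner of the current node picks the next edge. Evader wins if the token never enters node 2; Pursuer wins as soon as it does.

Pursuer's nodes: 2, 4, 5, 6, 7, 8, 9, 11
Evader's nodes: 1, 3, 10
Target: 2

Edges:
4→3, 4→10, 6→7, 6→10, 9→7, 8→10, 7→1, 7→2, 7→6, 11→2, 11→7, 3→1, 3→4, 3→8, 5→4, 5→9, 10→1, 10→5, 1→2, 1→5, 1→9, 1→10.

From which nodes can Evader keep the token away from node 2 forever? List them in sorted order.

A0 = {2}
A1: add {7, 11} — 7 (Pursuer) has 7→2; 11 (Pursuer) has 11→2.
A2: add {6, 9} — 6 (Pursuer) has 6→7; 9 (Pursuer) has 9→7.
A3: add {5} — 5 (Pursuer) has 5→9.
A4 = A3; e.g. 1 (Evader) can still go to 10. Fixed point.
Pursuer's attractor = {2, 5, 6, 7, 9, 11}; Evader avoids the target exactly from the complement.

1, 3, 4, 8, 10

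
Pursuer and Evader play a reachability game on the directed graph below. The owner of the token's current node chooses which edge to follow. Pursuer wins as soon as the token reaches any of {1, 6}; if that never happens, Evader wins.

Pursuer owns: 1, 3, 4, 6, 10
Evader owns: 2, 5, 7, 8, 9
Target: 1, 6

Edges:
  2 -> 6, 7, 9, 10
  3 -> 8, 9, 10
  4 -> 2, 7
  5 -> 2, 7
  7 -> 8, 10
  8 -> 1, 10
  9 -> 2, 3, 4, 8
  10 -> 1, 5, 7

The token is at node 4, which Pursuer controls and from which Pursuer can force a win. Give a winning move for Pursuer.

7

A0 = {1, 6}
A1: add {10} — 10 (Pursuer) has 10→1.
A2: add {3, 8} — 3 (Pursuer) has 3→10; 8 (Evader): all of {1, 10} already in.
A3: add {7} — 7 (Evader): all of {8, 10} already in.
A4: add {4} — 4 (Pursuer) has 4→7.
A5 = A4; e.g. 2 (Evader) can still go to 9. Fixed point.
From 4, successor 7 is in the attractor (rank 3); the other successor 2 is not.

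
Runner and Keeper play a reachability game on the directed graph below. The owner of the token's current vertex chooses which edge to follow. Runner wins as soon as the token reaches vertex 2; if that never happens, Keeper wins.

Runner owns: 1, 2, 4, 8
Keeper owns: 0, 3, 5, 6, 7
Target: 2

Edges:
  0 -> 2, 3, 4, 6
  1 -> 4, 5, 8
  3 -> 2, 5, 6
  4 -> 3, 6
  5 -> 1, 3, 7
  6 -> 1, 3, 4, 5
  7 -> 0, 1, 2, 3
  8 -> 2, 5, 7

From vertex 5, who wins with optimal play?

Keeper

A0 = {2}
A1: add {8} — 8 (Runner) has 8→2.
A2: add {1} — 1 (Runner) has 1→8.
A3 = A2; e.g. 0 (Keeper) can still go to 3. Fixed point.
5 never enters the attractor, so Keeper can avoid the target forever.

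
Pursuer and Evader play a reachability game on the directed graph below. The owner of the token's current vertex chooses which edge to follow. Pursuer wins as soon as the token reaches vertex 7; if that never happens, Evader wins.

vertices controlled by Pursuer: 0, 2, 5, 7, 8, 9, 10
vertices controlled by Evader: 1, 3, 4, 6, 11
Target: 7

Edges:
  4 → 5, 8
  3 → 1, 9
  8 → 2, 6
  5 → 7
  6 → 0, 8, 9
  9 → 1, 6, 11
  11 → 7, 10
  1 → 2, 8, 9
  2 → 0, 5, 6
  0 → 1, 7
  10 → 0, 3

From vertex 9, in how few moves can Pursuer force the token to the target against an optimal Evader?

A0 = {7}
A1: add {0, 5} — 0 (Pursuer) has 0→7; 5 (Pursuer) has 5→7.
A2: add {2, 10} — 2 (Pursuer) has 2→0; 10 (Pursuer) has 10→0.
A3: add {8, 11} — 8 (Pursuer) has 8→2; 11 (Evader): all of {7, 10} already in.
A4: add {4, 9} — 4 (Evader): all of {5, 8} already in; 9 (Pursuer) has 9→11.
9 enters the attractor at level 4, so Pursuer can force the target in 4 moves from there.

4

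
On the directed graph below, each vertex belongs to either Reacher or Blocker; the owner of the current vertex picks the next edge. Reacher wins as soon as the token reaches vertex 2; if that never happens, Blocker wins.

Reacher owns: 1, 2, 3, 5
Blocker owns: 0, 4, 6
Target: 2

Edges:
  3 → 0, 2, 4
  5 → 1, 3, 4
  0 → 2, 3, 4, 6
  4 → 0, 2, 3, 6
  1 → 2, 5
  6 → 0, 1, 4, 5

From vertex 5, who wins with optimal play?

Reacher

A0 = {2}
A1: add {1, 3} — 1 (Reacher) has 1→2; 3 (Reacher) has 3→2.
A2: add {5} — 5 (Reacher) has 5→1.
A3 = A2; e.g. 0 (Blocker) can still go to 4. Fixed point.
5 ∈ A2, so Reacher can force the target.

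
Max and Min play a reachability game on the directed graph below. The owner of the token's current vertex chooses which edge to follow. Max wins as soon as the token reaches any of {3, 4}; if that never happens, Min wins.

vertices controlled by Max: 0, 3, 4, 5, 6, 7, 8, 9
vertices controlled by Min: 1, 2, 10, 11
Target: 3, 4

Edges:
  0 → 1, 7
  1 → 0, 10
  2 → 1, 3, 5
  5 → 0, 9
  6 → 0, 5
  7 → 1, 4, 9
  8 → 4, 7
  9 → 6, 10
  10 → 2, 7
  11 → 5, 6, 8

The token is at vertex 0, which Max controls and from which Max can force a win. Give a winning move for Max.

7

A0 = {3, 4}
A1: add {7, 8} — 7 (Max) has 7→4; 8 (Max) has 8→4.
A2: add {0} — 0 (Max) has 0→7.
A3: add {5, 6} — 5 (Max) has 5→0; 6 (Max) has 6→0.
A4: add {9, 11} — 9 (Max) has 9→6; 11 (Min): all of {5, 6, 8} already in.
A5 = A4; e.g. 1 (Min) can still go to 10. Fixed point.
From 0, successor 7 is in the attractor (rank 1); the other successor 1 is not.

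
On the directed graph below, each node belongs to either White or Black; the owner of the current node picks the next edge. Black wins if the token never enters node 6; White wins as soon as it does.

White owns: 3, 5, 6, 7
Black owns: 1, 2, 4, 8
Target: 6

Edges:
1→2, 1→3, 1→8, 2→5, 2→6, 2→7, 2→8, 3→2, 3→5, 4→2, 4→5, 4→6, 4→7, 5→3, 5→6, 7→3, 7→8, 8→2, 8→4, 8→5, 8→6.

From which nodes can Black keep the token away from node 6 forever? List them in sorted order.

1, 2, 4, 8

A0 = {6}
A1: add {5} — 5 (White) has 5→6.
A2: add {3} — 3 (White) has 3→5.
A3: add {7} — 7 (White) has 7→3.
A4 = A3; e.g. 1 (Black) can still go to 2. Fixed point.
White's attractor = {3, 5, 6, 7}; Black avoids the target exactly from the complement.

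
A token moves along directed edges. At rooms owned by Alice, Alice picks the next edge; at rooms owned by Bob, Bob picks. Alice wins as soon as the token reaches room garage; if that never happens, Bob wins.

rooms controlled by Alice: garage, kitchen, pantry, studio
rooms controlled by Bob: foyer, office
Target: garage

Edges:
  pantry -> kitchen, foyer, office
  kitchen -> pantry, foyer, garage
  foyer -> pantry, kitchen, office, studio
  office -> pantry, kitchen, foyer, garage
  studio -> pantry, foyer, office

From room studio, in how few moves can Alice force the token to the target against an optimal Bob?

A0 = {garage}
A1: add {kitchen} — kitchen (Alice) has kitchen→garage.
A2: add {pantry} — pantry (Alice) has pantry→kitchen.
A3: add {studio} — studio (Alice) has studio→pantry.
A4 = A3; e.g. foyer (Bob) can still go to office. Fixed point.
studio enters the attractor at level 3, so Alice can force the target in 3 moves from there.

3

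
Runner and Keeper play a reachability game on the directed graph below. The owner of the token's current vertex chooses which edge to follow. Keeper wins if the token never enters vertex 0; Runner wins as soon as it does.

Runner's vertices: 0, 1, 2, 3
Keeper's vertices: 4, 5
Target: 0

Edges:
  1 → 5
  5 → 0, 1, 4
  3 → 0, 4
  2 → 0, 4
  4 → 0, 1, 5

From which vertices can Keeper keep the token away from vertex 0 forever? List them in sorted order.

A0 = {0}
A1: add {2, 3} — 2 (Runner) has 2→0; 3 (Runner) has 3→0.
A2 = A1; e.g. 1 (Runner) has no edge into A1. Fixed point.
Runner's attractor = {0, 2, 3}; Keeper avoids the target exactly from the complement.

1, 4, 5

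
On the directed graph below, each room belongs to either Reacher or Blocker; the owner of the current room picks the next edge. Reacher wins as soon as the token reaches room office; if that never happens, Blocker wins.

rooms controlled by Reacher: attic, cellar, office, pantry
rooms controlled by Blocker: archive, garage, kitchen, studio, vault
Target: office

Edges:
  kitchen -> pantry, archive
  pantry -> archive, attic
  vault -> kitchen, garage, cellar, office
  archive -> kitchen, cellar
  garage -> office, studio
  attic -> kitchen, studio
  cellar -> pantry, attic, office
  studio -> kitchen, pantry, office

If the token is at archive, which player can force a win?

A0 = {office}
A1: add {cellar} — cellar (Reacher) has cellar→office.
A2 = A1; e.g. kitchen (Blocker) can still go to pantry. Fixed point.
archive never enters the attractor, so Blocker can avoid the target forever.

Blocker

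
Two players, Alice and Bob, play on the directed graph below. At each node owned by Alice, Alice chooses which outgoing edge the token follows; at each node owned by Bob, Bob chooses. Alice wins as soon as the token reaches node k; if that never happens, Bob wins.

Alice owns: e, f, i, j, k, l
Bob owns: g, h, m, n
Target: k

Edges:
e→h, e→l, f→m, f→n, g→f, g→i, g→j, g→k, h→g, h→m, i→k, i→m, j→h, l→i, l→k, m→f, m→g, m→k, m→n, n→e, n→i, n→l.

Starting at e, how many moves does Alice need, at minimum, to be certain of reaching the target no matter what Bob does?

2

A0 = {k}
A1: add {i, l} — i (Alice) has i→k; l (Alice) has l→k.
A2: add {e} — e (Alice) has e→l.
e enters the attractor at level 2, so Alice can force the target in 2 moves from there.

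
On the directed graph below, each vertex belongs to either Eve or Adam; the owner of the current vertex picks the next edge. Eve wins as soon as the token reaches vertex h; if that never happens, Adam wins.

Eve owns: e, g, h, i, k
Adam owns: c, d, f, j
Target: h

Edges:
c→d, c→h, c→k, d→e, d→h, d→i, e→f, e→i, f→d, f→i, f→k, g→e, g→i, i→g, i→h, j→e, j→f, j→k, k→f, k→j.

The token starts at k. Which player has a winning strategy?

A0 = {h}
A1: add {i} — i (Eve) has i→h.
A2: add {e, g} — e (Eve) has e→i; g (Eve) has g→i.
A3: add {d} — d (Adam): all of {e, h, i} already in.
A4 = A3; e.g. c (Adam) can still go to k. Fixed point.
k never enters the attractor, so Adam can avoid the target forever.

Adam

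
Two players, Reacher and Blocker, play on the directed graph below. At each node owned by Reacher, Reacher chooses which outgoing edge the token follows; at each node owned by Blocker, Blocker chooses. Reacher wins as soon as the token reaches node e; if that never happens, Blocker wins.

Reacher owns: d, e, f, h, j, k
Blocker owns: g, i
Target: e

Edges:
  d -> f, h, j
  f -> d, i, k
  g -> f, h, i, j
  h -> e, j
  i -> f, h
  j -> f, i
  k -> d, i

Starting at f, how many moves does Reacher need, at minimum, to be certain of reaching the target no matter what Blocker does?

A0 = {e}
A1: add {h} — h (Reacher) has h→e.
A2: add {d} — d (Reacher) has d→h.
A3: add {f, k} — f (Reacher) has f→d; k (Reacher) has k→d.
f enters the attractor at level 3, so Reacher can force the target in 3 moves from there.

3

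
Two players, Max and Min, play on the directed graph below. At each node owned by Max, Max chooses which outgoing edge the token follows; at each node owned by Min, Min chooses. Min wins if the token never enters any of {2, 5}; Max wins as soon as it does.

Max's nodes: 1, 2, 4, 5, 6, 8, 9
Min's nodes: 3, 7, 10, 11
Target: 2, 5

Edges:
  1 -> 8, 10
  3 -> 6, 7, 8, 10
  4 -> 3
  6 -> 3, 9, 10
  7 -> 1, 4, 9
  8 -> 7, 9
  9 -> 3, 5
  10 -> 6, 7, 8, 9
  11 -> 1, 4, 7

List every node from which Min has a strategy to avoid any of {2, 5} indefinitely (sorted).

A0 = {2, 5}
A1: add {9} — 9 (Max) has 9→5.
A2: add {6, 8} — 6 (Max) has 6→9; 8 (Max) has 8→9.
A3: add {1} — 1 (Max) has 1→8.
A4 = A3; e.g. 3 (Min) can still go to 7. Fixed point.
Max's attractor = {1, 2, 5, 6, 8, 9}; Min avoids the target exactly from the complement.

3, 4, 7, 10, 11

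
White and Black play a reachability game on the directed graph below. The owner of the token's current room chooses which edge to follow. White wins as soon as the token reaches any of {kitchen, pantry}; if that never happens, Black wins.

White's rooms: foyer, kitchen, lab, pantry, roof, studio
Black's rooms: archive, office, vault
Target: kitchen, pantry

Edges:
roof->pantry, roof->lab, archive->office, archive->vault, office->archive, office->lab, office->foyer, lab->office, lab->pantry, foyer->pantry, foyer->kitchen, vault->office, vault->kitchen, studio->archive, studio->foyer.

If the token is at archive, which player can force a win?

Black

A0 = {kitchen, pantry}
A1: add {foyer, lab, roof} — roof (White) has roof→pantry; lab (White) has lab→pantry; foyer (White) has foyer→pantry.
A2: add {studio} — studio (White) has studio→foyer.
A3 = A2; e.g. archive (Black) can still go to office. Fixed point.
archive never enters the attractor, so Black can avoid the target forever.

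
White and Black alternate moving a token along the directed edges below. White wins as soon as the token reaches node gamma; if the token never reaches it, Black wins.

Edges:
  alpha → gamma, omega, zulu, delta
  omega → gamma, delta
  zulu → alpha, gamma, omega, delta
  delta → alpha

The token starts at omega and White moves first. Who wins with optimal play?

White

Track states (vertex, player-to-move).
A0 = {(gamma,White), (gamma,Black)}
A1: add {(alpha,White), (omega,White), (zulu,White)}.
(omega,White) ∈ A1 ⇒ White forces the target.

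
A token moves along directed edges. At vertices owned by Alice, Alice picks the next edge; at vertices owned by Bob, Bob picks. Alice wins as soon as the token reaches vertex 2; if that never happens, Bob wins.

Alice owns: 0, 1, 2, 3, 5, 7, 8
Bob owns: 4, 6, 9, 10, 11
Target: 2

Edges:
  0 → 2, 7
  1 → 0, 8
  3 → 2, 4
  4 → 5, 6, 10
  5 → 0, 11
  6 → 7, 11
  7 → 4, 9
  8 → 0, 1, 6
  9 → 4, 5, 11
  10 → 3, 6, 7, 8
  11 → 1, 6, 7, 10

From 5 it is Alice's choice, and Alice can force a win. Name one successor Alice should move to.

0

A0 = {2}
A1: add {0, 3} — 0 (Alice) has 0→2; 3 (Alice) has 3→2.
A2: add {1, 5, 8} — 1 (Alice) has 1→0; 5 (Alice) has 5→0; 8 (Alice) has 8→0.
A3 = A2; e.g. 4 (Bob) can still go to 6. Fixed point.
From 5, successor 0 is in the attractor (rank 1); the other successor 11 is not.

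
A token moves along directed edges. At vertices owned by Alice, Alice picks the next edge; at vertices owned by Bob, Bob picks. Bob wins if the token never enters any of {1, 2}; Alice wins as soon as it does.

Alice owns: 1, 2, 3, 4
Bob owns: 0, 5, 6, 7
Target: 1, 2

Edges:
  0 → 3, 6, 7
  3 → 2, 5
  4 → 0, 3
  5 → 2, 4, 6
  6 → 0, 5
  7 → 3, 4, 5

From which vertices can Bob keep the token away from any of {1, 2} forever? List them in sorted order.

0, 5, 6, 7

A0 = {1, 2}
A1: add {3} — 3 (Alice) has 3→2.
A2: add {4} — 4 (Alice) has 4→3.
A3 = A2; e.g. 0 (Bob) can still go to 6. Fixed point.
Alice's attractor = {1, 2, 3, 4}; Bob avoids the target exactly from the complement.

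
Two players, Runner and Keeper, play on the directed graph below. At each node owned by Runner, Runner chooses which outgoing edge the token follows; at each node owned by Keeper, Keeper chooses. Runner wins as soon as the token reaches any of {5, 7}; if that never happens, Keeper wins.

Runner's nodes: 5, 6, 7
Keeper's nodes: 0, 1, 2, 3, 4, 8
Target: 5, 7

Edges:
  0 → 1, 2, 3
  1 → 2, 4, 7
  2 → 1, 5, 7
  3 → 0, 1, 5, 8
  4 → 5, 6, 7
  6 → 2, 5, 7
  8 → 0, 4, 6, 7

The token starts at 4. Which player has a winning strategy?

A0 = {5, 7}
A1: add {6} — 6 (Runner) has 6→5.
A2: add {4} — 4 (Keeper): all of {5, 6, 7} already in.
A3 = A2; e.g. 0 (Keeper) can still go to 1. Fixed point.
4 ∈ A2, so Runner can force the target.

Runner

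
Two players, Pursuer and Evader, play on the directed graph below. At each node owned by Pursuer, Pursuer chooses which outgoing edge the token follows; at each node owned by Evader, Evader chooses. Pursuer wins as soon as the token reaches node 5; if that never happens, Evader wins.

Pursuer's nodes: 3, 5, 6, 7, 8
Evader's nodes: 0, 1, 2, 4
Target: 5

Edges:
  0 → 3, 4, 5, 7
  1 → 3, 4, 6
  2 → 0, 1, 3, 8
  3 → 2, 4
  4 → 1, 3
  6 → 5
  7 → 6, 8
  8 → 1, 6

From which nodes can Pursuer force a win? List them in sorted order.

A0 = {5}
A1: add {6} — 6 (Pursuer) has 6→5.
A2: add {7, 8} — 7 (Pursuer) has 7→6; 8 (Pursuer) has 8→6.
A3 = A2; e.g. 0 (Evader) can still go to 3. Fixed point.
Pursuer's winning region = {5, 6, 7, 8}.

5, 6, 7, 8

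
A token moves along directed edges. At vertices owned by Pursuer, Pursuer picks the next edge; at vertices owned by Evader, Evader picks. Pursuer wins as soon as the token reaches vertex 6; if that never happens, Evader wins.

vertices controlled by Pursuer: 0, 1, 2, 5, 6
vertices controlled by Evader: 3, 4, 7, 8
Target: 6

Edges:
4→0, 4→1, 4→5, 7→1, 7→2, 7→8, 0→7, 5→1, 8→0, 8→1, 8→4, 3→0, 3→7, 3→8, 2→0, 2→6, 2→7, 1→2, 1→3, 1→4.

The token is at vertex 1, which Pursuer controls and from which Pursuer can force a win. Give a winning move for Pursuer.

A0 = {6}
A1: add {2} — 2 (Pursuer) has 2→6.
A2: add {1} — 1 (Pursuer) has 1→2.
A3: add {5} — 5 (Pursuer) has 5→1.
A4 = A3; e.g. 0 (Pursuer) has no edge into A3. Fixed point.
From 1, successor 2 is in the attractor (rank 1); the other successors 3, 4 are not.

2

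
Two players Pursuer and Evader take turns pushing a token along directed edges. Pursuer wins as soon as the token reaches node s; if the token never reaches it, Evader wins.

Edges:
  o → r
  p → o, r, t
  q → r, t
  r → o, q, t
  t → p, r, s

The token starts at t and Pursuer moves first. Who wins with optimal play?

Track states (vertex, player-to-move).
A0 = {(s,Pursuer), (s,Evader)}
A1: add {(t,Pursuer)}.
(t,Pursuer) ∈ A1 ⇒ Pursuer forces the target.

Pursuer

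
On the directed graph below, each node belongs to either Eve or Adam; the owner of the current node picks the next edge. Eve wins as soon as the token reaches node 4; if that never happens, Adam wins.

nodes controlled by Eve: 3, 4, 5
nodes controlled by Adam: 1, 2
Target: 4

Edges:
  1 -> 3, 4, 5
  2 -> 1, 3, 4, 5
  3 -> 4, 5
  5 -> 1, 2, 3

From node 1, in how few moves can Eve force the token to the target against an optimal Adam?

3

A0 = {4}
A1: add {3} — 3 (Eve) has 3→4.
A2: add {5} — 5 (Eve) has 5→3.
A3: add {1} — 1 (Adam): all of {3, 4, 5} already in.
1 enters the attractor at level 3, so Eve can force the target in 3 moves from there.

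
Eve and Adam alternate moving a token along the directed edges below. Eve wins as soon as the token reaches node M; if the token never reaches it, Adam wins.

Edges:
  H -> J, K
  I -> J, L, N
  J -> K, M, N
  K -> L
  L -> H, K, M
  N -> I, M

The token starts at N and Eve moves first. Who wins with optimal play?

Eve

Track states (vertex, player-to-move).
A0 = {(M,Eve), (M,Adam)}
A1: add {(J,Eve), (L,Eve), (N,Eve)}.
(N,Eve) ∈ A1 ⇒ Eve forces the target.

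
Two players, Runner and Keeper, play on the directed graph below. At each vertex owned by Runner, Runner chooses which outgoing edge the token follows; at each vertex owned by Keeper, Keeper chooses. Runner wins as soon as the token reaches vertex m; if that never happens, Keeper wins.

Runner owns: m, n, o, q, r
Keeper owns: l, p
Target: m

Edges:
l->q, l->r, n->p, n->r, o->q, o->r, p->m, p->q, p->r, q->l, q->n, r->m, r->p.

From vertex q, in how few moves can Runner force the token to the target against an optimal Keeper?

A0 = {m}
A1: add {r} — r (Runner) has r→m.
A2: add {n, o} — n (Runner) has n→r; o (Runner) has o→r.
A3: add {q} — q (Runner) has q→n.
q enters the attractor at level 3, so Runner can force the target in 3 moves from there.

3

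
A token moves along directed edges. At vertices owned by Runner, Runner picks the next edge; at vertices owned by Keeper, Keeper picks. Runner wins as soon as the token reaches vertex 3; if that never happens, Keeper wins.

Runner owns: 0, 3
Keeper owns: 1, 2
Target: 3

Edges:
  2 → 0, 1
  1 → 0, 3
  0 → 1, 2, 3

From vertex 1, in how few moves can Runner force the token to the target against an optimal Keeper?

2

A0 = {3}
A1: add {0} — 0 (Runner) has 0→3.
A2: add {1} — 1 (Keeper): all of {0, 3} already in.
1 enters the attractor at level 2, so Runner can force the target in 2 moves from there.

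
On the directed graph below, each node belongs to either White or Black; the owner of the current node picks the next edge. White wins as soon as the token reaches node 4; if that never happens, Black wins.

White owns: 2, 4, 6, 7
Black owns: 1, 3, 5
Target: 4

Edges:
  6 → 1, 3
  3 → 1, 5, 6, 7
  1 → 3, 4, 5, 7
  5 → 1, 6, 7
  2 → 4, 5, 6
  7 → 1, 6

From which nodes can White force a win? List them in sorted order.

2, 4

A0 = {4}
A1: add {2} — 2 (White) has 2→4.
A2 = A1; e.g. 1 (Black) can still go to 3. Fixed point.
White's winning region = {2, 4}.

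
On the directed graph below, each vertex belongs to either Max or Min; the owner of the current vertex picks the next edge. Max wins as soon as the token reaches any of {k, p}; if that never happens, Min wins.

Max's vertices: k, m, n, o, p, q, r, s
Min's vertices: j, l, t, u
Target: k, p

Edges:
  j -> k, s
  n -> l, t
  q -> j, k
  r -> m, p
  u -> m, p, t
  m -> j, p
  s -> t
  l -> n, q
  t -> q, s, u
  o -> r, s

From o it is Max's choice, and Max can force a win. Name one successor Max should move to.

A0 = {k, p}
A1: add {m, q, r} — m (Max) has m→p; q (Max) has q→k; r (Max) has r→p.
A2: add {o} — o (Max) has o→r.
A3 = A2; e.g. j (Min) can still go to s. Fixed point.
From o, successor r is in the attractor (rank 1); the other successor s is not.

r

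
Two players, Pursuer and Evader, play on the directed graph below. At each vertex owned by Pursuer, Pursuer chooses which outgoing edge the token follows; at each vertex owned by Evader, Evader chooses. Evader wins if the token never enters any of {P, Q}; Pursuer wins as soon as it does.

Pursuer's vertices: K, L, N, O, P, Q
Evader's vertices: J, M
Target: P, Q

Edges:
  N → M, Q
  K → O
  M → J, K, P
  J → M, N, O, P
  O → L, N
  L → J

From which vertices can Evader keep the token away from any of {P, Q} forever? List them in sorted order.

J, L, M

A0 = {P, Q}
A1: add {N} — N (Pursuer) has N→Q.
A2: add {O} — O (Pursuer) has O→N.
A3: add {K} — K (Pursuer) has K→O.
A4 = A3; e.g. J (Evader) can still go to M. Fixed point.
Pursuer's attractor = {K, N, O, P, Q}; Evader avoids the target exactly from the complement.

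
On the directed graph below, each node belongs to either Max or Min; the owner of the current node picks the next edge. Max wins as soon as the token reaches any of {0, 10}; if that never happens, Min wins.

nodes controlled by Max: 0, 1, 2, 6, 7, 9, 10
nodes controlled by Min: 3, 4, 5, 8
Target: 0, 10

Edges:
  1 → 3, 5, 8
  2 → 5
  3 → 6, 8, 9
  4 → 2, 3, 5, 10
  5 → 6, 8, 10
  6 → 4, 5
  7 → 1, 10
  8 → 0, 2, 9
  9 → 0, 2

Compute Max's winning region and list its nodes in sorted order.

A0 = {0, 10}
A1: add {7, 9} — 7 (Max) has 7→10; 9 (Max) has 9→0.
A2 = A1; e.g. 1 (Max) has no edge into A1. Fixed point.
Max's winning region = {0, 7, 9, 10}.

0, 7, 9, 10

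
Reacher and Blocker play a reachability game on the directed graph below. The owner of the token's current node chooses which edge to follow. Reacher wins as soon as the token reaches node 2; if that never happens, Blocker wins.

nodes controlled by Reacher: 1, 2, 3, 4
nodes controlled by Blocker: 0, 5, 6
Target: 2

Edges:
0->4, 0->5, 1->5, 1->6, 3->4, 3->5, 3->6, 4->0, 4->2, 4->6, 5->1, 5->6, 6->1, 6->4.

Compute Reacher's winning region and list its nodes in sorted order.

2, 3, 4

A0 = {2}
A1: add {4} — 4 (Reacher) has 4→2.
A2: add {3} — 3 (Reacher) has 3→4.
A3 = A2; e.g. 0 (Blocker) can still go to 5. Fixed point.
Reacher's winning region = {2, 3, 4}.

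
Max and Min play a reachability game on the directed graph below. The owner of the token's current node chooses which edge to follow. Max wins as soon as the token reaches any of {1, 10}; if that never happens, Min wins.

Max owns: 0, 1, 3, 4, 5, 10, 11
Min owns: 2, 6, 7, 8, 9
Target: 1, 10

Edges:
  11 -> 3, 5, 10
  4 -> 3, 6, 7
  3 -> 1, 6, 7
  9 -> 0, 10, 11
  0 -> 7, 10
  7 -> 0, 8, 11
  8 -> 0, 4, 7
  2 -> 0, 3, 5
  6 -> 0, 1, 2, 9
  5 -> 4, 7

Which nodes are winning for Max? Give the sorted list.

A0 = {1, 10}
A1: add {0, 3, 11} — 0 (Max) has 0→10; 3 (Max) has 3→1; 11 (Max) has 11→10.
A2: add {4, 9} — 4 (Max) has 4→3; 9 (Min): all of {0, 10, 11} already in.
A3: add {5} — 5 (Max) has 5→4.
A4: add {2} — 2 (Min): all of {0, 3, 5} already in.
A5: add {6} — 6 (Min): all of {0, 1, 2, 9} already in.
A6 = A5; e.g. 7 (Min) can still go to 8. Fixed point.
Max's winning region = {0, 1, 2, 3, 4, 5, 6, 9, 10, 11}.

0, 1, 2, 3, 4, 5, 6, 9, 10, 11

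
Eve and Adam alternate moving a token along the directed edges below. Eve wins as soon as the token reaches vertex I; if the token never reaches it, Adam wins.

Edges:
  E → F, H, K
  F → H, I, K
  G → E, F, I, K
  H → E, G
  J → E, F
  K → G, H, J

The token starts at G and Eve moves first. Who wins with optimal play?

Track states (vertex, player-to-move).
A0 = {(I,Eve), (I,Adam)}
A1: add {(F,Eve), (G,Eve)}.
(G,Eve) ∈ A1 ⇒ Eve forces the target.

Eve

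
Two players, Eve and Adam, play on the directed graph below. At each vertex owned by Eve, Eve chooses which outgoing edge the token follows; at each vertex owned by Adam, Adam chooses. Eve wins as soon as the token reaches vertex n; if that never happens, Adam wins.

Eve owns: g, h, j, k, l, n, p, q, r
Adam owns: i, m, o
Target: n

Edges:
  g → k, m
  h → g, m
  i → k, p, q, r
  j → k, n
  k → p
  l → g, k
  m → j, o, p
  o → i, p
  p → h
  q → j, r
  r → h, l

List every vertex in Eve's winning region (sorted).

j, n, q

A0 = {n}
A1: add {j} — j (Eve) has j→n.
A2: add {q} — q (Eve) has q→j.
A3 = A2; e.g. g (Eve) has no edge into A2. Fixed point.
Eve's winning region = {j, n, q}.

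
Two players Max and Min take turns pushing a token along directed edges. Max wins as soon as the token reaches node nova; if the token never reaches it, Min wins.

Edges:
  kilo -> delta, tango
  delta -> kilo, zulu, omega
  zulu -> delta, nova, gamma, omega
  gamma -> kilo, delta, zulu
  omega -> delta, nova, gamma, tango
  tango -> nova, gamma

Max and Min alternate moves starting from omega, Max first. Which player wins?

Track states (vertex, player-to-move).
A0 = {(nova,Max), (nova,Min)}
A1: add {(zulu,Max), (omega,Max), (tango,Max)}.
(omega,Max) ∈ A1 ⇒ Max forces the target.

Max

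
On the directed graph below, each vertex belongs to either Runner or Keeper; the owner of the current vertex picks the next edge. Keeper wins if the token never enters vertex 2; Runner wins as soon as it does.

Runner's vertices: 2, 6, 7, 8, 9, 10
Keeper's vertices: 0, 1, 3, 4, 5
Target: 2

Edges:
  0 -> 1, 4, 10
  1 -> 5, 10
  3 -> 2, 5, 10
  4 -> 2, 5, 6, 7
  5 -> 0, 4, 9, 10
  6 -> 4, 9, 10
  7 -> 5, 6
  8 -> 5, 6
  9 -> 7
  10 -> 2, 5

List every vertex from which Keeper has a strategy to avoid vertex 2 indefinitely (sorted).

A0 = {2}
A1: add {10} — 10 (Runner) has 10→2.
A2: add {6} — 6 (Runner) has 6→10.
A3: add {7, 8} — 7 (Runner) has 7→6; 8 (Runner) has 8→6.
A4: add {9} — 9 (Runner) has 9→7.
A5 = A4; e.g. 0 (Keeper) can still go to 1. Fixed point.
Runner's attractor = {2, 6, 7, 8, 9, 10}; Keeper avoids the target exactly from the complement.

0, 1, 3, 4, 5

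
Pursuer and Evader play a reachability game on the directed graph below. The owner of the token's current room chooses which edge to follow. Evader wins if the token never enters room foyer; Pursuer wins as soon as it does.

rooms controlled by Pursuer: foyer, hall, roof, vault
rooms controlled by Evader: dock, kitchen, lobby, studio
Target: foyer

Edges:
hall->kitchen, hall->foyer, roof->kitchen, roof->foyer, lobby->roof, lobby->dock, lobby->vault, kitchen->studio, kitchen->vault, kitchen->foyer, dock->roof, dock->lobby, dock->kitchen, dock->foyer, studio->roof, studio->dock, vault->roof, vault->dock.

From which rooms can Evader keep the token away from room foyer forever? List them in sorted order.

A0 = {foyer}
A1: add {hall, roof} — hall (Pursuer) has hall→foyer; roof (Pursuer) has roof→foyer.
A2: add {vault} — vault (Pursuer) has vault→roof.
A3 = A2; e.g. lobby (Evader) can still go to dock. Fixed point.
Pursuer's attractor = {foyer, hall, roof, vault}; Evader avoids the target exactly from the complement.

dock, kitchen, lobby, studio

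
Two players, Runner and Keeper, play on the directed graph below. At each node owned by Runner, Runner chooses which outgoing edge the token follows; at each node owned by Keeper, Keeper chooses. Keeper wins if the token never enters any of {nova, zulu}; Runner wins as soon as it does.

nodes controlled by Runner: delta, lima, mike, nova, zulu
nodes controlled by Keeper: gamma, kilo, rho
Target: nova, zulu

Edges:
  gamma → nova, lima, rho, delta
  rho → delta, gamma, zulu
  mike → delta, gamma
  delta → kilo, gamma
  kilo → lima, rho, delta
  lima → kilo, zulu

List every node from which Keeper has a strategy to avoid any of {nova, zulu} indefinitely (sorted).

delta, gamma, kilo, mike, rho

A0 = {nova, zulu}
A1: add {lima} — lima (Runner) has lima→zulu.
A2 = A1; e.g. mike (Runner) has no edge into A1. Fixed point.
Runner's attractor = {lima, nova, zulu}; Keeper avoids the target exactly from the complement.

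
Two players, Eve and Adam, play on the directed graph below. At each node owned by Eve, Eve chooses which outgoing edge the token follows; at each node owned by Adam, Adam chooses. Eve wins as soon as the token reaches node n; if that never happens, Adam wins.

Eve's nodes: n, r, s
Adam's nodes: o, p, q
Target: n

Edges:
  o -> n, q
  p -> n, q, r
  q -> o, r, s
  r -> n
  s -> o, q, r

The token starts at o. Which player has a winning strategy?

A0 = {n}
A1: add {r} — r (Eve) has r→n.
A2: add {s} — s (Eve) has s→r.
A3 = A2; e.g. o (Adam) can still go to q. Fixed point.
o never enters the attractor, so Adam can avoid the target forever.

Adam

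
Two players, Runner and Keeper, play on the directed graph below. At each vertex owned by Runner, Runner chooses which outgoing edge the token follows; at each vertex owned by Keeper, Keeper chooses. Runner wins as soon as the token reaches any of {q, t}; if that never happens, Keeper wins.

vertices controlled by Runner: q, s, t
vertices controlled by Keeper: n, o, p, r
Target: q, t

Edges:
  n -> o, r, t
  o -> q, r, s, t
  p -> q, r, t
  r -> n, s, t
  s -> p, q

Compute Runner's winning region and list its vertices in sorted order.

A0 = {q, t}
A1: add {s} — s (Runner) has s→q.
A2 = A1; e.g. n (Keeper) can still go to o. Fixed point.
Runner's winning region = {q, s, t}.

q, s, t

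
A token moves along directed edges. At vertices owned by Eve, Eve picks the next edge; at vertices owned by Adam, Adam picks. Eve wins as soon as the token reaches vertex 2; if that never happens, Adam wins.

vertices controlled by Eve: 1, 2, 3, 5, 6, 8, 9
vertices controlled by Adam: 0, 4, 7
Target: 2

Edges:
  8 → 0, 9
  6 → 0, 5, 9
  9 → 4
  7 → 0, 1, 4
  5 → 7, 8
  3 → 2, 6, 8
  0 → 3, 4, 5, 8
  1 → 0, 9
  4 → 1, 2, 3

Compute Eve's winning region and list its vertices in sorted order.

2, 3

A0 = {2}
A1: add {3} — 3 (Eve) has 3→2.
A2 = A1; e.g. 0 (Adam) can still go to 4. Fixed point.
Eve's winning region = {2, 3}.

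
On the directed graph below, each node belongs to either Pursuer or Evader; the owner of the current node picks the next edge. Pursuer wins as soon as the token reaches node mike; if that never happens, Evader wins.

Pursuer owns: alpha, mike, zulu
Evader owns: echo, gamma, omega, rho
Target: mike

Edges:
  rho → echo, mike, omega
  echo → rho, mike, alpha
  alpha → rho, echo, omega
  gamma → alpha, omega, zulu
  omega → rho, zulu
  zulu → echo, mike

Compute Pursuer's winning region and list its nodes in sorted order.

mike, zulu

A0 = {mike}
A1: add {zulu} — zulu (Pursuer) has zulu→mike.
A2 = A1; e.g. rho (Evader) can still go to echo. Fixed point.
Pursuer's winning region = {mike, zulu}.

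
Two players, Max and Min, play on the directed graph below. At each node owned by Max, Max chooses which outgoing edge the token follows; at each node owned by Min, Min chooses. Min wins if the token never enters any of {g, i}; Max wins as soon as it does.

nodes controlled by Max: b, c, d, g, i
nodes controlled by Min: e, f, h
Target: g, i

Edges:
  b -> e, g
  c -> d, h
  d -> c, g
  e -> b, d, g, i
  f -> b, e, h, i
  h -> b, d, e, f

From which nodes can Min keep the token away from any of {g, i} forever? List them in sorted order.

f, h

A0 = {g, i}
A1: add {b, d} — b (Max) has b→g; d (Max) has d→g.
A2: add {c, e} — c (Max) has c→d; e (Min): all of {b, d, g, i} already in.
A3 = A2; e.g. f (Min) can still go to h. Fixed point.
Max's attractor = {b, c, d, e, g, i}; Min avoids the target exactly from the complement.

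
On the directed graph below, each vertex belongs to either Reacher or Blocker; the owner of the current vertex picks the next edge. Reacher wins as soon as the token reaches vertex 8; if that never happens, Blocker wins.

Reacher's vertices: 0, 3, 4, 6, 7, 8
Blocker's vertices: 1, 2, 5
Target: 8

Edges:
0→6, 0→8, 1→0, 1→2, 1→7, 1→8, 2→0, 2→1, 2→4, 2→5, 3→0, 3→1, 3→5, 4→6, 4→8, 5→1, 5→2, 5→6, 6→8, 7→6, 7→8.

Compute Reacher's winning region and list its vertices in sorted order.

0, 3, 4, 6, 7, 8

A0 = {8}
A1: add {0, 4, 6, 7} — 0 (Reacher) has 0→8; 4 (Reacher) has 4→8; 6 (Reacher) has 6→8; 7 (Reacher) has 7→8.
A2: add {3} — 3 (Reacher) has 3→0.
A3 = A2; e.g. 1 (Blocker) can still go to 2. Fixed point.
Reacher's winning region = {0, 3, 4, 6, 7, 8}.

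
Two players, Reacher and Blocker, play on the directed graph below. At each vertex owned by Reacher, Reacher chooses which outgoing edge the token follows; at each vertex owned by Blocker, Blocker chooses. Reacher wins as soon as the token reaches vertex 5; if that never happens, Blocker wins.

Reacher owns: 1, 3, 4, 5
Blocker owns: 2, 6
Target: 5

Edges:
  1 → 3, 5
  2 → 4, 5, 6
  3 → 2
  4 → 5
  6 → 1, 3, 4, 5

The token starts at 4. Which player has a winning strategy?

Reacher

A0 = {5}
A1: add {1, 4} — 1 (Reacher) has 1→5; 4 (Reacher) has 4→5.
A2 = A1; e.g. 2 (Blocker) can still go to 6. Fixed point.
4 ∈ A1, so Reacher can force the target.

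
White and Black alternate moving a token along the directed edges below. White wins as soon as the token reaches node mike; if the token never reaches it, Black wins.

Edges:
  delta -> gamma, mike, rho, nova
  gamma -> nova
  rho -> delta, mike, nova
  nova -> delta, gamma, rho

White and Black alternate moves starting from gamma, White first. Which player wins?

Track states (vertex, player-to-move).
A0 = {(mike,White), (mike,Black)}
A1: add {(delta,White), (rho,White)}.
A2 = A1; e.g. (delta,Black) stays out. (gamma,White) never enters ⇒ Black avoids the target.

Black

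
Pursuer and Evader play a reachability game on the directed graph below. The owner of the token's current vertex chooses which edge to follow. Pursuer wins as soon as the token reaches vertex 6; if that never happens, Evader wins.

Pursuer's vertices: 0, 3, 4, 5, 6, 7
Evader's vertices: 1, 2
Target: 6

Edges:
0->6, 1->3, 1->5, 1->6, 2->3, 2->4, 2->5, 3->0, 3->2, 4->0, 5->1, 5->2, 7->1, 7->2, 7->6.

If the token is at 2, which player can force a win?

Evader

A0 = {6}
A1: add {0, 7} — 0 (Pursuer) has 0→6; 7 (Pursuer) has 7→6.
A2: add {3, 4} — 3 (Pursuer) has 3→0; 4 (Pursuer) has 4→0.
A3 = A2; e.g. 1 (Evader) can still go to 5. Fixed point.
2 never enters the attractor, so Evader can avoid the target forever.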